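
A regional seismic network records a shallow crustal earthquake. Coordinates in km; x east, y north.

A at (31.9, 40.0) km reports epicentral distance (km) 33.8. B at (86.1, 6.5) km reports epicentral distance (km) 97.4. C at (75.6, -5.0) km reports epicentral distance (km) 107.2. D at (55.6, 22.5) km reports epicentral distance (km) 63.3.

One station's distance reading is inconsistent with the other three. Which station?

Solve using three stations at a time. Using A, B, D (subtract circle equations pairwise → linear system) gives (x, y) ≈ (5.7, 61.6).
Distances from that point to each station vs reported:
  A: calculated 33.9 vs reported 33.8 → residual 0.1 km
  B: calculated 97.4 vs reported 97.4 → residual 0.0 km
  C: calculated 96.5 vs reported 107.2 → residual 10.7 km
  D: calculated 63.4 vs reported 63.3 → residual 0.1 km
A, B, D are mutually consistent (residuals ≈ 0); C is off by 10.7 km.

C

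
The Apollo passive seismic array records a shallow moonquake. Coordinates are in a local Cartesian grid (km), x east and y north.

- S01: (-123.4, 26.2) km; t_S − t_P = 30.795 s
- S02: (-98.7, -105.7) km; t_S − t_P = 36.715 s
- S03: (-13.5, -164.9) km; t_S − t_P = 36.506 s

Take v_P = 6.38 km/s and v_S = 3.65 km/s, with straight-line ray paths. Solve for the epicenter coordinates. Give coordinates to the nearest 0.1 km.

Distance from S−P lag: d = Δt · v_P v_S / (v_P − v_S) = Δt · (6.38·3.65)/(6.38−3.65) ≈ 8.5300·Δt.
So d_S01 = 262.68, d_S02 = 313.18, d_S03 = 311.40 km.
Circle about each station: (x + 123.4)² + (y − 26.2)² = 262.68²; (x + 98.7)² + (y + 105.7)² = 313.18²; (x + 13.5)² + (y + 164.9)² = 311.40².
Subtracting the S01 equation from the S02 and S03 equations removes the quadratic terms:
49.4 x − 263.8 y = -24080.75
219.8 x − 382.2 y = -16508.92
Solving the 2×2 system: x ≈ 124.0, y ≈ 114.5 km.

(124.0, 114.5)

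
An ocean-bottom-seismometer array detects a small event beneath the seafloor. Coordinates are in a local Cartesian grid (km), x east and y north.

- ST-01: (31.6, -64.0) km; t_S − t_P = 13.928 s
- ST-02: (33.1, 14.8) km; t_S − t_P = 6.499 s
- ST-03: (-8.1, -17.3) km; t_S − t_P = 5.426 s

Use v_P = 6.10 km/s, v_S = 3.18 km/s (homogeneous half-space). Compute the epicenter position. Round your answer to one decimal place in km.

Distance from S−P lag: d = Δt · v_P v_S / (v_P − v_S) = Δt · (6.10·3.18)/(6.10−3.18) ≈ 6.6432·Δt.
So d_ST-01 = 92.53, d_ST-02 = 43.17, d_ST-03 = 36.05 km.
Circle about each station: (x − 31.6)² + (y + 64.0)² = 92.53²; (x − 33.1)² + (y − 14.8)² = 43.17²; (x + 8.1)² + (y + 17.3)² = 36.05².
Subtracting pairs of circle equations eliminates x²+y² and gives linear equations (the radical axes):
3.0 x + 157.6 y = 2918.24
-79.4 x + 93.4 y = 2532.54
Solving the 2×2 system: x ≈ -9.9, y ≈ 18.7 km.

x ≈ -9.9 km, y ≈ 18.7 km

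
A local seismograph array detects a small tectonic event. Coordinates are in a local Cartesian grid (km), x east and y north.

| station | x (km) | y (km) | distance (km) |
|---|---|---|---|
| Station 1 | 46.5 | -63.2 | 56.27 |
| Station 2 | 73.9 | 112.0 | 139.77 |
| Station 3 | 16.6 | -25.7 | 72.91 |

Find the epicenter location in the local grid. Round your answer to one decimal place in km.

Circle about each station: (x − 46.5)² + (y + 63.2)² = 56.27²; (x − 73.9)² + (y − 112.0)² = 139.77²; (x − 16.6)² + (y + 25.7)² = 72.91².
Subtracting pairs of circle equations eliminates x²+y² and gives linear equations (the radical axes):
54.8 x + 350.4 y = -4520.62
-59.8 x + 75.0 y = -7370.00
Solving the 2×2 system: x ≈ 89.5, y ≈ -26.9 km.

89.5 km east, -26.9 km north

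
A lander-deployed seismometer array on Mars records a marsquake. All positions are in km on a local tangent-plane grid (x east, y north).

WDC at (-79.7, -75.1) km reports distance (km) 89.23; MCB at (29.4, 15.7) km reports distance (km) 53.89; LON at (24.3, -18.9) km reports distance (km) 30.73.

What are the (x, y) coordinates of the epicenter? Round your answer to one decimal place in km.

(-5.8, -25.1)

Circle about each station: (x + 79.7)² + (y + 75.1)² = 89.23²; (x − 29.4)² + (y − 15.7)² = 53.89²; (x − 24.3)² + (y + 18.9)² = 30.73².
Subtracting the WDC equation from the MCB and LON equations removes the quadratic terms:
218.2 x + 181.6 y = -5823.39
208.0 x + 112.4 y = -4026.74
Solving the 2×2 system: x ≈ -5.8, y ≈ -25.1 km.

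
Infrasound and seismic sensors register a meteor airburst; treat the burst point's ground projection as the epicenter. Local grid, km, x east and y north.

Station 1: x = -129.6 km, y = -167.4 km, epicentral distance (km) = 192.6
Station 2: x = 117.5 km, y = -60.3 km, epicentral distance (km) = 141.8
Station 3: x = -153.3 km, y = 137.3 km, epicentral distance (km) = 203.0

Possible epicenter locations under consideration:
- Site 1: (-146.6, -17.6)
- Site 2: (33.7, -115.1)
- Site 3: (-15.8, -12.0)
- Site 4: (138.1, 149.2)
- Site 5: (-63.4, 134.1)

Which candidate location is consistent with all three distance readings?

For each candidate, compare |candidate − station| to the reported distance:
Site 1: residuals Station 1 41.8, Station 2 125.7, Station 3 48.0 → max 125.7 km
Site 2: residuals Station 1 21.1, Station 2 41.7, Station 3 111.1 → max 111.1 km
Site 3: residuals Station 1 0.0, Station 2 0.0, Station 3 0.0 → max 0.0 km
Site 4: residuals Station 1 222.0, Station 2 68.7, Station 3 88.6 → max 222.0 km
Site 5: residuals Station 1 116.1, Station 2 123.7, Station 3 113.0 → max 123.7 km
Only Site 3 has all residuals ≈ 0.

Site 3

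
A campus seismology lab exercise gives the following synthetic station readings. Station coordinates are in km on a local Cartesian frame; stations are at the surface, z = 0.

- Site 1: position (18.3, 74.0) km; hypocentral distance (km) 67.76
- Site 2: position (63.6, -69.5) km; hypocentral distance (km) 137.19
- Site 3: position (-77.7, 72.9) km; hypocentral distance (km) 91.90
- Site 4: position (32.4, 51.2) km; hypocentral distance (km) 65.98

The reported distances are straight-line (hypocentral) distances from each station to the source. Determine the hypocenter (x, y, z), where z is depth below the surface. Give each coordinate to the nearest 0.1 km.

x ≈ -9.2 km, y ≈ 36.0 km, depth ≈ 48.9 km

Each station gives a sphere (x−x_i)² + (y−y_i)² + z² = d_i² (stations at z=0).
Subtracting the Site 1 sphere from Site 2 and Site 3: z² cancels, leaving linear equations in x and y:
90.6 x − 287.0 y = -11165.36
-192.0 x − 2.2 y = 1686.62
Solving: x ≈ -9.197, y ≈ 36.000 km (keep extra digits for the depth step; rounded: -9.2, 36.0).
Then from the Site 1 sphere: z² = 67.76² − (x − 18.3)² − (y − 74.0)² with x = -9.197, y = 36.000, so z ≈ 48.901 ≈ 48.9 km.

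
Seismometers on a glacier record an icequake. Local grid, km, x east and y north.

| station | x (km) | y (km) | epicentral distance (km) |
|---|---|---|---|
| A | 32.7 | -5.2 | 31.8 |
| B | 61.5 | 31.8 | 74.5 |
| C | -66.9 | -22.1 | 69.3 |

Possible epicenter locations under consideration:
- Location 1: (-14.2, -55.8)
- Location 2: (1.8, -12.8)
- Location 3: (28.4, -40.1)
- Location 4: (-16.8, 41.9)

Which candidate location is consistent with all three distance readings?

Location 2

For each candidate, compare |candidate − station| to the reported distance:
Location 1: residuals A 37.2, B 41.3, C 6.7 → max 41.3 km
Location 2: residuals A 0.0, B 0.0, C 0.0 → max 0.0 km
Location 3: residuals A 3.4, B 4.7, C 27.7 → max 27.7 km
Location 4: residuals A 36.5, B 4.4, C 12.0 → max 36.5 km
Only Location 2 has all residuals ≈ 0.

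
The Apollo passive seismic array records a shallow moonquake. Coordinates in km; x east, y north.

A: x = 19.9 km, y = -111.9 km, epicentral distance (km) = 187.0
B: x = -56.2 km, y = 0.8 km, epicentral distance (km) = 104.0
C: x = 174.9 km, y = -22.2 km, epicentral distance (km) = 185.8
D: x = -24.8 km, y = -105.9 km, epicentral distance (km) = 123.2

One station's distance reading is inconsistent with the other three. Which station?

D

Solve using three stations at a time. Using A, B, C (subtract circle equations pairwise → linear system) gives (x, y) ≈ (16.6, 75.1).
Distances from that point to each station vs reported:
  A: calculated 187.0 vs reported 187.0 → residual 0.0 km
  B: calculated 104.0 vs reported 104.0 → residual 0.0 km
  C: calculated 185.8 vs reported 185.8 → residual 0.0 km
  D: calculated 185.6 vs reported 123.2 → residual 62.4 km
A, B, C are mutually consistent (residuals ≈ 0); D is off by 62.4 km.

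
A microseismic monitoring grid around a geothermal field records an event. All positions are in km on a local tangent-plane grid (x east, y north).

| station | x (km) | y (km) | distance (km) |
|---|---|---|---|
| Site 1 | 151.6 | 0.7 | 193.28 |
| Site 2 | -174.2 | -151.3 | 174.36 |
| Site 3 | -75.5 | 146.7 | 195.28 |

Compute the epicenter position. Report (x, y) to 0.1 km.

(-36.3, -44.6)

Circle about each station: (x − 151.6)² + (y − 0.7)² = 193.28²; (x + 174.2)² + (y + 151.3)² = 174.36²; (x + 75.5)² + (y − 146.7)² = 195.28².
Subtracting pairs of circle equations eliminates x²+y² and gives linear equations (the radical axes):
-651.6 x − 304.0 y = 37210.03
-454.2 x + 292.0 y = 3460.97
Solving the 2×2 system: x ≈ -36.3, y ≈ -44.6 km.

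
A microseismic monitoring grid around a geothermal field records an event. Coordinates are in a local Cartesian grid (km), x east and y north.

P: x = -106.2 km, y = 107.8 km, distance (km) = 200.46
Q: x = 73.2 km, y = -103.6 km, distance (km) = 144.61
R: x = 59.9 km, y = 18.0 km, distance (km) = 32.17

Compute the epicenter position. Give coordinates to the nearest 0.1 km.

(82.7, 40.7)

Circle about each station: (x + 106.2)² + (y − 107.8)² = 200.46²; (x − 73.2)² + (y + 103.6)² = 144.61²; (x − 59.9)² + (y − 18.0)² = 32.17².
Subtracting the P equation from the Q and R equations removes the quadratic terms:
358.8 x − 422.8 y = 12464.08
332.2 x − 179.6 y = 20162.03
Solving the 2×2 system: x ≈ 82.7, y ≈ 40.7 km.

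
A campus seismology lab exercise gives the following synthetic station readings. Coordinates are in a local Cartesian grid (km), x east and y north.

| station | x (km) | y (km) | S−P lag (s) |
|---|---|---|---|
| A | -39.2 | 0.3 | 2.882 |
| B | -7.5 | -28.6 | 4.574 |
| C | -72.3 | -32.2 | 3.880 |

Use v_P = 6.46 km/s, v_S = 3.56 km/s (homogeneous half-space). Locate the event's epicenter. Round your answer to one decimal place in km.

-43.2 km east, -22.2 km north

Distance from S−P lag: d = Δt · v_P v_S / (v_P − v_S) = Δt · (6.46·3.56)/(6.46−3.56) ≈ 7.9302·Δt.
So d_A = 22.85, d_B = 36.27, d_C = 30.77 km.
Circle about each station: (x + 39.2)² + (y − 0.3)² = 22.85²; (x + 7.5)² + (y + 28.6)² = 36.27²; (x + 72.3)² + (y + 32.2)² = 30.77².
Subtracting pairs of circle equations eliminates x²+y² and gives linear equations (the radical axes):
63.4 x − 57.8 y = -1455.91
-66.2 x − 65.0 y = 4302.73
Solving the 2×2 system: x ≈ -43.2, y ≈ -22.2 km.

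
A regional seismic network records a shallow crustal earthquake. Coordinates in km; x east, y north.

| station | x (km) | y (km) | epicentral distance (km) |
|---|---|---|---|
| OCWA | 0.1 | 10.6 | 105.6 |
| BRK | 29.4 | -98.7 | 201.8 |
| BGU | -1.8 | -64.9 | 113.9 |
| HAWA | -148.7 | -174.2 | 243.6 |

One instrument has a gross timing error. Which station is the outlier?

BGU

Solve using three stations at a time. Using OCWA, BRK, HAWA (subtract circle equations pairwise → linear system) gives (x, y) ≈ (-91.8, 62.7).
Distances from that point to each station vs reported:
  OCWA: calculated 105.6 vs reported 105.6 → residual 0.0 km
  BRK: calculated 201.8 vs reported 201.8 → residual 0.0 km
  BGU: calculated 156.1 vs reported 113.9 → residual 42.2 km
  HAWA: calculated 243.6 vs reported 243.6 → residual 0.0 km
OCWA, BRK, HAWA are mutually consistent (residuals ≈ 0); BGU is off by 42.2 km.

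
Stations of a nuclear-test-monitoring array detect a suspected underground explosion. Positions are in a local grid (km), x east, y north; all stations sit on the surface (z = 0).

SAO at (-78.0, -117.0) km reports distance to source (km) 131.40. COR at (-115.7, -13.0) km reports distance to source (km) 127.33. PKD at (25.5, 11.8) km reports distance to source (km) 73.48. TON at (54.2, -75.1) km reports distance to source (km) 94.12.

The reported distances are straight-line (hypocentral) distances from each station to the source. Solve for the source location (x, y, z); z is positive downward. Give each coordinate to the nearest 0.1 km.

(-2.4, -25.7, 56.7)

Each station gives a sphere (x−x_i)² + (y−y_i)² + z² = d_i² (stations at z=0).
Subtracting the SAO sphere from COR and PKD: z² cancels, leaving linear equations in x and y:
-75.4 x + 208.0 y = -5164.48
207.0 x + 257.6 y = -7116.86
Solving: x ≈ -2.400, y ≈ -25.699 km (keep extra digits for the depth step; rounded: -2.4, -25.7).
Then from the SAO sphere: z² = 131.40² − (x + 78.0)² − (y + 117.0)² with x = -2.400, y = -25.699, so z ≈ 56.699 ≈ 56.7 km.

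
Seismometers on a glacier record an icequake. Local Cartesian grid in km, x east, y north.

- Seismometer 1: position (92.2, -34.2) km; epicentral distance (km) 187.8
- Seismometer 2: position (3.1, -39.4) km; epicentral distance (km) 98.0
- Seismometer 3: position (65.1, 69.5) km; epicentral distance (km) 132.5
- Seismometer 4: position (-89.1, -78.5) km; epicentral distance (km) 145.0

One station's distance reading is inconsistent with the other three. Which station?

Solve using three stations at a time. Using Seismometer 1, Seismometer 3, Seismometer 4 (subtract circle equations pairwise → linear system) gives (x, y) ≈ (-67.4, 64.9).
Distances from that point to each station vs reported:
  Seismometer 1: calculated 187.8 vs reported 187.8 → residual 0.0 km
  Seismometer 2: calculated 125.9 vs reported 98.0 → residual 27.9 km
  Seismometer 3: calculated 132.5 vs reported 132.5 → residual 0.0 km
  Seismometer 4: calculated 145.0 vs reported 145.0 → residual 0.0 km
Seismometer 1, Seismometer 3, Seismometer 4 are mutually consistent (residuals ≈ 0); Seismometer 2 is off by 27.9 km.

Seismometer 2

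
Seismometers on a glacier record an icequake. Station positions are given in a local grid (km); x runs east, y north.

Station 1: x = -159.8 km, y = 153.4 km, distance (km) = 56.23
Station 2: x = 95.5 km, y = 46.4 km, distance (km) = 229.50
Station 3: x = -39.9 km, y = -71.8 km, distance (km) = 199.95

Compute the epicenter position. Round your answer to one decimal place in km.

Circle about each station: (x + 159.8)² + (y − 153.4)² = 56.23²; (x − 95.5)² + (y − 46.4)² = 229.50²; (x + 39.9)² + (y + 71.8)² = 199.95².
Subtracting the Station 1 equation from the Station 2 and Station 3 equations removes the quadratic terms:
510.6 x − 214.0 y = -87302.83
239.8 x − 450.4 y = -79138.54
Solving the 2×2 system: x ≈ -125.3, y ≈ 109.0 km.
Check against Station 1 (with the unrounded x, y): √((x + 159.8)²+(y − 153.4)²) = 56.23 ≈ 56.23 km. ✓

x ≈ -125.3 km, y ≈ 109.0 km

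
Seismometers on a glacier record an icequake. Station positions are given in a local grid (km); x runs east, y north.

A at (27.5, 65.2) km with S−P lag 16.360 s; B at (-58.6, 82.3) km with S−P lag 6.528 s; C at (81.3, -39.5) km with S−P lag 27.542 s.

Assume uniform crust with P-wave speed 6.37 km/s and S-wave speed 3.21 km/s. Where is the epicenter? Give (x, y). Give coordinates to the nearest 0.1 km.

Distance from S−P lag: d = Δt · v_P v_S / (v_P − v_S) = Δt · (6.37·3.21)/(6.37−3.21) ≈ 6.4708·Δt.
So d_A = 105.86, d_B = 42.24, d_C = 178.22 km.
Circle about each station: (x − 27.5)² + (y − 65.2)² = 105.86²; (x + 58.6)² + (y − 82.3)² = 42.24²; (x − 81.3)² + (y + 39.5)² = 178.22².
Subtracting the A equation from the B and C equations removes the quadratic terms:
-172.2 x + 34.2 y = 14622.08
107.6 x − 209.4 y = -17393.38
Solving the 2×2 system: x ≈ -76.2, y ≈ 43.9 km.

-76.2 km east, 43.9 km north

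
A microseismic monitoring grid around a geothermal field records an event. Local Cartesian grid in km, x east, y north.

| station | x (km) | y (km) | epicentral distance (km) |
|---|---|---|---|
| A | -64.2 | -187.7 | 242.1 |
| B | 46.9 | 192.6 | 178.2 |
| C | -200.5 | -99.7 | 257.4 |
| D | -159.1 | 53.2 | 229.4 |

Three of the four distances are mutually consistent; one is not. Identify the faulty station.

Solve using three stations at a time. Using A, B, D (subtract circle equations pairwise → linear system) gives (x, y) ≈ (67.2, 15.6).
Distances from that point to each station vs reported:
  A: calculated 242.1 vs reported 242.1 → residual 0.0 km
  B: calculated 178.1 vs reported 178.2 → residual 0.1 km
  C: calculated 291.4 vs reported 257.4 → residual 34.0 km
  D: calculated 229.4 vs reported 229.4 → residual 0.0 km
A, B, D are mutually consistent (residuals ≈ 0); C is off by 34.0 km.

C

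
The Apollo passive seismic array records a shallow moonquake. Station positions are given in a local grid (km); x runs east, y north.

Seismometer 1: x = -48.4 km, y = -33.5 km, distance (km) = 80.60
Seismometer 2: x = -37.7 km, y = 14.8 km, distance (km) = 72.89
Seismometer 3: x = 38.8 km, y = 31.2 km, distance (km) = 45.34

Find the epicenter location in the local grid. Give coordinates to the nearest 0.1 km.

(29.6, -13.2)

Circle about each station: (x + 48.4)² + (y + 33.5)² = 80.60²; (x + 37.7)² + (y − 14.8)² = 72.89²; (x − 38.8)² + (y − 31.2)² = 45.34².
Subtracting the Seismometer 1 equation from the Seismometer 2 and Seismometer 3 equations removes the quadratic terms:
21.4 x + 96.6 y = -641.07
174.4 x + 129.4 y = 3454.71
Solving the 2×2 system: x ≈ 29.6, y ≈ -13.2 km.
Check against Seismometer 1 (with the unrounded x, y): √((x + 48.4)²+(y + 33.5)²) = 80.60 ≈ 80.60 km. ✓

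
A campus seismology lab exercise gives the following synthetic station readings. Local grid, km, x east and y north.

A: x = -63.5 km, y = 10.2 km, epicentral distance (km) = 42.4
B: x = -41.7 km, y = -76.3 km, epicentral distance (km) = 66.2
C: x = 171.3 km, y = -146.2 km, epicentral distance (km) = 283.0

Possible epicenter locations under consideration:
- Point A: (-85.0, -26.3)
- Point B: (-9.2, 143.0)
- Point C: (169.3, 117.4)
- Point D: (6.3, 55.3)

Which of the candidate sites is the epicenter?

Point A

For each candidate, compare |candidate − station| to the reported distance:
Point A: residuals A 0.0, B 0.1, C 0.0 → max 0.1 km
Point B: residuals A 101.1, B 155.5, C 57.9 → max 155.5 km
Point C: residuals A 213.9, B 220.2, C 19.4 → max 220.2 km
Point D: residuals A 40.7, B 73.9, C 22.6 → max 73.9 km
Only Point A has all residuals ≈ 0.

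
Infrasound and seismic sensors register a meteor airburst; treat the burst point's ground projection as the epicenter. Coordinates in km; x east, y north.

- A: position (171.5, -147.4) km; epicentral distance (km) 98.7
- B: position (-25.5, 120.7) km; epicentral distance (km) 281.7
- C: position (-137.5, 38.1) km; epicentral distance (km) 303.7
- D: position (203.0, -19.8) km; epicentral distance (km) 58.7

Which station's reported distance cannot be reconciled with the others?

Solve using three stations at a time. Using A, C, D (subtract circle equations pairwise → linear system) gives (x, y) ≈ (153.0, -50.5).
Distances from that point to each station vs reported:
  A: calculated 98.7 vs reported 98.7 → residual 0.0 km
  B: calculated 247.3 vs reported 281.7 → residual 34.4 km
  C: calculated 303.7 vs reported 303.7 → residual 0.0 km
  D: calculated 58.7 vs reported 58.7 → residual 0.0 km
A, C, D are mutually consistent (residuals ≈ 0); B is off by 34.4 km.

B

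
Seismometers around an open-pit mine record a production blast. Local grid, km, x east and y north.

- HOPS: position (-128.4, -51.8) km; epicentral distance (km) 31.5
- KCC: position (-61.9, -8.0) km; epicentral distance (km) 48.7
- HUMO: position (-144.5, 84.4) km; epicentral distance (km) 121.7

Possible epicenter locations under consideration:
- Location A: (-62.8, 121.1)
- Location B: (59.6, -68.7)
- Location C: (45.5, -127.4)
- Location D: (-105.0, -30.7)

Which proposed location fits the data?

Location D

For each candidate, compare |candidate − station| to the reported distance:
Location A: residuals HOPS 153.4, KCC 80.4, HUMO 32.1 → max 153.4 km
Location B: residuals HOPS 157.3, KCC 87.1, HUMO 133.4 → max 157.3 km
Location C: residuals HOPS 158.1, KCC 111.9, HUMO 162.8 → max 162.8 km
Location D: residuals HOPS 0.0, KCC 0.0, HUMO 0.0 → max 0.0 km
Only Location D has all residuals ≈ 0.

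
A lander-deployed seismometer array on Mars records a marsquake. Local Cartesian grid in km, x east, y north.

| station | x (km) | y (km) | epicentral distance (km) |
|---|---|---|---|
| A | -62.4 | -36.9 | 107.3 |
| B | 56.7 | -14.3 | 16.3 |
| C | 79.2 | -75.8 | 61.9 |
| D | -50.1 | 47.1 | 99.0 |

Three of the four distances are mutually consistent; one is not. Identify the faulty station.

Solve using three stations at a time. Using A, B, C (subtract circle equations pairwise → linear system) gives (x, y) ≈ (44.2, -24.7).
Distances from that point to each station vs reported:
  A: calculated 107.3 vs reported 107.3 → residual 0.0 km
  B: calculated 16.3 vs reported 16.3 → residual 0.0 km
  C: calculated 61.9 vs reported 61.9 → residual 0.0 km
  D: calculated 118.6 vs reported 99.0 → residual 19.6 km
A, B, C are mutually consistent (residuals ≈ 0); D is off by 19.6 km.

D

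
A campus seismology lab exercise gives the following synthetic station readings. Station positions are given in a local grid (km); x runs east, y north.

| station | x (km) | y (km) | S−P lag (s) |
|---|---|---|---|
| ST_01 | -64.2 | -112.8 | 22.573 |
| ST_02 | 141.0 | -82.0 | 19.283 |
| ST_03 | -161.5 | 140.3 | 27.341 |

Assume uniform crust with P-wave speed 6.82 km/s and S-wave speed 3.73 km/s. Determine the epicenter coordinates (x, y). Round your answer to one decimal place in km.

Distance from S−P lag: d = Δt · v_P v_S / (v_P − v_S) = Δt · (6.82·3.73)/(6.82−3.73) ≈ 8.2326·Δt.
So d_ST_01 = 185.83, d_ST_02 = 158.75, d_ST_03 = 225.09 km.
Circle about each station: (x + 64.2)² + (y + 112.8)² = 185.83²; (x − 141.0)² + (y + 82.0)² = 158.75²; (x + 161.5)² + (y − 140.3)² = 225.09².
Subtracting the ST_01 equation from the ST_02 and ST_03 equations removes the quadratic terms:
410.4 x + 61.6 y = 19090.75
-194.6 x + 506.2 y = 12788.14
Solving the 2×2 system: x ≈ 40.4, y ≈ 40.8 km.

(40.4, 40.8)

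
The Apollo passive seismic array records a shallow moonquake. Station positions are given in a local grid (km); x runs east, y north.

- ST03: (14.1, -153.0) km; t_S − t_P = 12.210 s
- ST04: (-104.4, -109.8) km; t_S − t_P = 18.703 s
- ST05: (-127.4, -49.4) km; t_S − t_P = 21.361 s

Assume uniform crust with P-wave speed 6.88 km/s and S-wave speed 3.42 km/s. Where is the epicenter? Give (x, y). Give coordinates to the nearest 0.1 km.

Distance from S−P lag: d = Δt · v_P v_S / (v_P − v_S) = Δt · (6.88·3.42)/(6.88−3.42) ≈ 6.8005·Δt.
So d_ST03 = 83.03, d_ST04 = 127.19, d_ST05 = 145.26 km.
Circle about each station: (x − 14.1)² + (y + 153.0)² = 83.03²; (x + 104.4)² + (y + 109.8)² = 127.19²; (x + 127.4)² + (y + 49.4)² = 145.26².
Subtracting pairs of circle equations eliminates x²+y² and gives linear equations (the radical axes):
-237.0 x + 86.4 y = -9935.73
-283.0 x + 207.2 y = -19143.18
Solving the 2×2 system: x ≈ 16.4, y ≈ -70.0 km.

x ≈ 16.4 km, y ≈ -70.0 km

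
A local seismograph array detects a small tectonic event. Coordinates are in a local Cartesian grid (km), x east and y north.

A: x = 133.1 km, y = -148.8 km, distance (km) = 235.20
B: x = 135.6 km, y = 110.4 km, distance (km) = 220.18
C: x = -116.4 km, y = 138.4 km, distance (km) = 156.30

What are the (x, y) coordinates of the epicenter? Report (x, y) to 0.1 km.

Circle about each station: (x − 133.1)² + (y + 148.8)² = 235.20²; (x − 135.6)² + (y − 110.4)² = 220.18²; (x + 116.4)² + (y − 138.4)² = 156.30².
Subtracting the A equation from the B and C equations removes the quadratic terms:
5.0 x + 518.4 y = -2441.72
-499.0 x + 574.4 y = 23735.82
Solving the 2×2 system: x ≈ -52.4, y ≈ -4.2 km.
Check against A (with the unrounded x, y): √((x − 133.1)²+(y + 148.8)²) = 235.20 ≈ 235.20 km. ✓

(-52.4, -4.2)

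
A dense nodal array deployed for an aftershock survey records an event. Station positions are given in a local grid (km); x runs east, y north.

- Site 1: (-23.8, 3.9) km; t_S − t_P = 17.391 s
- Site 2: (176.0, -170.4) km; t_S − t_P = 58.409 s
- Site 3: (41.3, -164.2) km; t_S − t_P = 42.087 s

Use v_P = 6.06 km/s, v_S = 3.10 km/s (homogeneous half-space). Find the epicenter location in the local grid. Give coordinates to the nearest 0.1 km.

(-126.9, 43.3)

Distance from S−P lag: d = Δt · v_P v_S / (v_P − v_S) = Δt · (6.06·3.10)/(6.06−3.10) ≈ 6.3466·Δt.
So d_Site 1 = 110.37, d_Site 2 = 370.70, d_Site 3 = 267.11 km.
Circle about each station: (x + 23.8)² + (y − 3.9)² = 110.37²; (x − 176.0)² + (y + 170.4)² = 370.70²; (x − 41.3)² + (y + 164.2)² = 267.11².
Subtracting pairs of circle equations eliminates x²+y² and gives linear equations (the radical axes):
399.6 x − 348.6 y = -65806.44
130.2 x − 336.2 y = -31080.54
Solving the 2×2 system: x ≈ -126.9, y ≈ 43.3 km.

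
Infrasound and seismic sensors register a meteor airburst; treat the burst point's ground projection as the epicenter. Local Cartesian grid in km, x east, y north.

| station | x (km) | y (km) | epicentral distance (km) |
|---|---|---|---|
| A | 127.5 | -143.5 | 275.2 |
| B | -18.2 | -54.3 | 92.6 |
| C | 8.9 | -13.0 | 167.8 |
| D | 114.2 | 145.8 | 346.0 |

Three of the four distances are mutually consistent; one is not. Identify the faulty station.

Solve using three stations at a time. Using A, C, D (subtract circle equations pairwise → linear system) gives (x, y) ≈ (-141.9, -86.9).
Distances from that point to each station vs reported:
  A: calculated 275.3 vs reported 275.2 → residual 0.1 km
  B: calculated 128.0 vs reported 92.6 → residual 35.4 km
  C: calculated 168.0 vs reported 167.8 → residual 0.2 km
  D: calculated 346.1 vs reported 346.0 → residual 0.1 km
A, C, D are mutually consistent (residuals ≈ 0); B is off by 35.4 km.

B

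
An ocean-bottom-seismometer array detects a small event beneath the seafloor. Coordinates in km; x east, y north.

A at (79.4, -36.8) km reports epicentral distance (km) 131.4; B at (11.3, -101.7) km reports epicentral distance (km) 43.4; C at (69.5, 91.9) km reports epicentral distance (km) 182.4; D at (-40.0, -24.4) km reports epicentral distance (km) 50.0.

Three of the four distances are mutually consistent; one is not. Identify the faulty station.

Solve using three stations at a time. Using B, C, D (subtract circle equations pairwise → linear system) gives (x, y) ≈ (-16.9, -68.7).
Distances from that point to each station vs reported:
  A: calculated 101.5 vs reported 131.4 → residual 29.9 km
  B: calculated 43.4 vs reported 43.4 → residual 0.0 km
  C: calculated 182.4 vs reported 182.4 → residual 0.0 km
  D: calculated 50.0 vs reported 50.0 → residual 0.0 km
B, C, D are mutually consistent (residuals ≈ 0); A is off by 29.9 km.

A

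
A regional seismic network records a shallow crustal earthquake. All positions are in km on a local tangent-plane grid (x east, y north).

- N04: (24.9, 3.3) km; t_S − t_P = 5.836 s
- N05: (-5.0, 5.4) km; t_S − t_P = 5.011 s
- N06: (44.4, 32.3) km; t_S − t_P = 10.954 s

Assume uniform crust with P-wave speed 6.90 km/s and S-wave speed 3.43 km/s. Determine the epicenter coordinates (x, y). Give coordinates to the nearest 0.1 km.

Distance from S−P lag: d = Δt · v_P v_S / (v_P − v_S) = Δt · (6.90·3.43)/(6.90−3.43) ≈ 6.8205·Δt.
So d_N04 = 39.80, d_N05 = 34.18, d_N06 = 74.71 km.
Circle about each station: (x − 24.9)² + (y − 3.3)² = 39.80²; (x + 5.0)² + (y − 5.4)² = 34.18²; (x − 44.4)² + (y − 32.3)² = 74.71².
Subtracting the N04 equation from the N05 and N06 equations removes the quadratic terms:
-59.8 x + 4.2 y = -160.97
39.0 x + 58.0 y = -1613.79
Solving the 2×2 system: x ≈ 0.7, y ≈ -28.3 km.

(0.7, -28.3)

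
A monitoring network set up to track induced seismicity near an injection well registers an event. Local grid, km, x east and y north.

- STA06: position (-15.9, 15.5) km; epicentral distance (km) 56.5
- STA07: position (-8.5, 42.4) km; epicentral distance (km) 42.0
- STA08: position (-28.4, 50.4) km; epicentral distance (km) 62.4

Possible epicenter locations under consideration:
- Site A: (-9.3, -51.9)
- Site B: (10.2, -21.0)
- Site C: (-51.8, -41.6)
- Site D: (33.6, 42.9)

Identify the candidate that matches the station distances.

For each candidate, compare |candidate − station| to the reported distance:
Site A: residuals STA06 11.2, STA07 52.3, STA08 41.7 → max 52.3 km
Site B: residuals STA06 11.6, STA07 24.1, STA08 18.8 → max 24.1 km
Site C: residuals STA06 10.9, STA07 52.5, STA08 32.5 → max 52.5 km
Site D: residuals STA06 0.1, STA07 0.1, STA08 0.1 → max 0.1 km
Only Site D has all residuals ≈ 0.

Site D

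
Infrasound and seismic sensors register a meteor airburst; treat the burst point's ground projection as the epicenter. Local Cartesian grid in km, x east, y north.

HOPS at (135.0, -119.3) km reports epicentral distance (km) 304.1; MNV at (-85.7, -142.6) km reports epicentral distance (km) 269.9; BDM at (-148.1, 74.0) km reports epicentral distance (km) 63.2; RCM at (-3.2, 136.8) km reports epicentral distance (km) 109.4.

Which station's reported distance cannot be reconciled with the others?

Solve using three stations at a time. Using MNV, BDM, RCM (subtract circle equations pairwise → linear system) gives (x, y) ≈ (-112.1, 126.0).
Distances from that point to each station vs reported:
  HOPS: calculated 348.2 vs reported 304.1 → residual 44.1 km
  MNV: calculated 269.9 vs reported 269.9 → residual 0.0 km
  BDM: calculated 63.3 vs reported 63.2 → residual 0.1 km
  RCM: calculated 109.4 vs reported 109.4 → residual 0.0 km
MNV, BDM, RCM are mutually consistent (residuals ≈ 0); HOPS is off by 44.1 km.

HOPS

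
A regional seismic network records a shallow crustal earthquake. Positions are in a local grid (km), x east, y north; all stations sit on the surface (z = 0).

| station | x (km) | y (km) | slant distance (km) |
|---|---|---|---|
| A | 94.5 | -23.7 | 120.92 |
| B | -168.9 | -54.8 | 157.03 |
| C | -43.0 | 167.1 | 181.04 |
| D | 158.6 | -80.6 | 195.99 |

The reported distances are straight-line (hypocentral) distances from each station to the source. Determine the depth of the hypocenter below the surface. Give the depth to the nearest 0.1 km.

Each station gives a sphere (x−x_i)² + (y−y_i)² + z² = d_i² (stations at z=0).
Subtracting the A sphere from B and C: z² cancels, leaving linear equations in x and y:
-526.8 x − 62.2 y = 12001.54
-275.0 x + 381.6 y = 2125.63
Solving: x ≈ -21.602, y ≈ -9.997 km (keep extra digits for the depth step; rounded: -21.6, -10.0).
Then from the A sphere: z² = 120.92² − (x − 94.5)² − (y + 23.7)² with x = -21.602, y = -9.997, so z ≈ 30.890 ≈ 30.9 km.
Check against D (with the unrounded solution): distance 195.99 ≈ 195.99 km. ✓

z ≈ 30.9 km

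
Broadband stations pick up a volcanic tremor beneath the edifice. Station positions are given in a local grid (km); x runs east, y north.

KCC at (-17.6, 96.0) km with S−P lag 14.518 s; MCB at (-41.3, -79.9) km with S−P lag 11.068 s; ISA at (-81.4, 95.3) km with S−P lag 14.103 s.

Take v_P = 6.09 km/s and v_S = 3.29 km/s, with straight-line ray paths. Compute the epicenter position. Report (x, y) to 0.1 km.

Distance from S−P lag: d = Δt · v_P v_S / (v_P − v_S) = Δt · (6.09·3.29)/(6.09−3.29) ≈ 7.1558·Δt.
So d_KCC = 103.89, d_MCB = 79.20, d_ISA = 100.92 km.
Circle about each station: (x + 17.6)² + (y − 96.0)² = 103.89²; (x + 41.3)² + (y + 79.9)² = 79.20²; (x + 81.4)² + (y − 95.3)² = 100.92².
Subtracting pairs of circle equations eliminates x²+y² and gives linear equations (the radical axes):
-47.4 x − 351.8 y = 3084.43
-127.6 x − 1.4 y = 6790.58
Solving the 2×2 system: x ≈ -53.2, y ≈ -1.6 km.

x ≈ -53.2 km, y ≈ -1.6 km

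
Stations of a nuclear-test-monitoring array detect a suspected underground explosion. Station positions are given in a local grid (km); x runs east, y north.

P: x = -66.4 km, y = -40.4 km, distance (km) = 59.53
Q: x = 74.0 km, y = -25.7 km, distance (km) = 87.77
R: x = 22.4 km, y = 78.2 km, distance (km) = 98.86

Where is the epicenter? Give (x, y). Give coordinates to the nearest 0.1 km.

(-13.0, -14.1)

Circle about each station: (x + 66.4)² + (y + 40.4)² = 59.53²; (x − 74.0)² + (y + 25.7)² = 87.77²; (x − 22.4)² + (y − 78.2)² = 98.86².
Subtracting the P equation from the Q and R equations removes the quadratic terms:
280.8 x + 29.4 y = -4064.38
177.6 x + 237.2 y = -5653.60
Solving the 2×2 system: x ≈ -13.0, y ≈ -14.1 km.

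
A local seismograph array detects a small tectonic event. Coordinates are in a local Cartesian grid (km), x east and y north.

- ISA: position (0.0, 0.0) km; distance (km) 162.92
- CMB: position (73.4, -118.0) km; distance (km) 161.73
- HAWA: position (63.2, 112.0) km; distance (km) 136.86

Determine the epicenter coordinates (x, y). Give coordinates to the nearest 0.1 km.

Circle about each station: x² + y² = 162.92²; (x − 73.4)² + (y + 118.0)² = 161.73²; (x − 63.2)² + (y − 112.0)² = 136.86².
Subtracting the ISA equation from the CMB and HAWA equations removes the quadratic terms:
146.8 x − 236.0 y = 19697.89
126.4 x + 224.0 y = 24350.51
Solving the 2×2 system: x ≈ 162.0, y ≈ 17.3 km.

162.0 km east, 17.3 km north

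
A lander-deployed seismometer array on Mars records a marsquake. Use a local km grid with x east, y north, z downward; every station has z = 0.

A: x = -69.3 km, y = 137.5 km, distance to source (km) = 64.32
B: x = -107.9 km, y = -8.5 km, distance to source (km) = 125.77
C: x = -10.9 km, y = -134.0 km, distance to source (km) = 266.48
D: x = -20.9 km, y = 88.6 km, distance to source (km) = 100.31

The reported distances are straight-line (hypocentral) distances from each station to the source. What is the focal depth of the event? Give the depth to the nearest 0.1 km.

z ≈ 42.1 km

Each station gives a sphere (x−x_i)² + (y−y_i)² + z² = d_i² (stations at z=0).
Subtracting the A sphere from B and C: z² cancels, leaving linear equations in x and y:
-77.2 x − 292.0 y = -23675.11
116.8 x − 543.0 y = -72508.46
Solving: x ≈ -109.396, y ≈ 110.002 km (keep extra digits for the depth step; rounded: -109.4, 110.0).
Then from the A sphere: z² = 64.32² − (x + 69.3)² − (y − 137.5)² with x = -109.396, y = 110.002, so z ≈ 42.110 ≈ 42.1 km.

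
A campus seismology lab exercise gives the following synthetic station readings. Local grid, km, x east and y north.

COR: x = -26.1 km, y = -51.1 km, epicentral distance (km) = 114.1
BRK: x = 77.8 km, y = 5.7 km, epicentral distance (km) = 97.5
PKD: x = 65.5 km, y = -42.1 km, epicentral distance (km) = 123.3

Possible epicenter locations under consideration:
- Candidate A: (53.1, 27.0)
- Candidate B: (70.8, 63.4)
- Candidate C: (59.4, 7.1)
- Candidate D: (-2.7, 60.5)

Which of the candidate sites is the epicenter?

Candidate D

For each candidate, compare |candidate − station| to the reported distance:
Candidate A: residuals COR 2.9, BRK 64.9, PKD 53.1 → max 64.9 km
Candidate B: residuals COR 35.9, BRK 39.4, PKD 17.7 → max 39.4 km
Candidate C: residuals COR 10.7, BRK 79.0, PKD 73.7 → max 79.0 km
Candidate D: residuals COR 0.1, BRK 0.1, PKD 0.1 → max 0.1 km
Only Candidate D has all residuals ≈ 0.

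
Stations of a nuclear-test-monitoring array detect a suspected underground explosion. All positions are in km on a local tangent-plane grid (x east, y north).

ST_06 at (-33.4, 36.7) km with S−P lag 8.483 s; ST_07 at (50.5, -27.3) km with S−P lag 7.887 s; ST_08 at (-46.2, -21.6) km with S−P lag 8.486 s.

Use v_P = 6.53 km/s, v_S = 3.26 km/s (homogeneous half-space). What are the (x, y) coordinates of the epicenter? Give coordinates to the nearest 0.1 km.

x ≈ 5.6 km, y ≈ -2.4 km

Distance from S−P lag: d = Δt · v_P v_S / (v_P − v_S) = Δt · (6.53·3.26)/(6.53−3.26) ≈ 6.5100·Δt.
So d_ST_06 = 55.22, d_ST_07 = 51.34, d_ST_08 = 55.24 km.
Circle about each station: (x + 33.4)² + (y − 36.7)² = 55.22²; (x − 50.5)² + (y + 27.3)² = 51.34²; (x + 46.2)² + (y + 21.6)² = 55.24².
Subtracting the ST_06 equation from the ST_07 and ST_08 equations removes the quadratic terms:
167.8 x − 128.0 y = 1246.54
-25.6 x − 116.6 y = 136.34
Solving the 2×2 system: x ≈ 5.6, y ≈ -2.4 km.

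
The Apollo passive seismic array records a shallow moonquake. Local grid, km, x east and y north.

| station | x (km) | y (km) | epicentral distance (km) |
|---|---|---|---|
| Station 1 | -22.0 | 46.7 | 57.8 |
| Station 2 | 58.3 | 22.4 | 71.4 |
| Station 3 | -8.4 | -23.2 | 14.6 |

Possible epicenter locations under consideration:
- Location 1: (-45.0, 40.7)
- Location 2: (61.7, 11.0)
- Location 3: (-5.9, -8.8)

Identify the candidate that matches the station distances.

Location 3

For each candidate, compare |candidate − station| to the reported distance:
Location 1: residuals Station 1 34.0, Station 2 33.5, Station 3 59.0 → max 59.0 km
Location 2: residuals Station 1 33.2, Station 2 59.5, Station 3 63.4 → max 63.4 km
Location 3: residuals Station 1 0.0, Station 2 0.0, Station 3 0.0 → max 0.0 km
Only Location 3 has all residuals ≈ 0.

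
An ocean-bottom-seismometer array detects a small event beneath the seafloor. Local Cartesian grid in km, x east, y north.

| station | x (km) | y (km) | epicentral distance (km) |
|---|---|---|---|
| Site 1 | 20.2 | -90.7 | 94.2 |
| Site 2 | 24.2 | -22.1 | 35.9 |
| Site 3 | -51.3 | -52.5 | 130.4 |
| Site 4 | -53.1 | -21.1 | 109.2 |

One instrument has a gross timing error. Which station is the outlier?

Site 3

Solve using three stations at a time. Using Site 1, Site 2, Site 4 (subtract circle equations pairwise → linear system) gives (x, y) ≈ (54.6, -3.0).
Distances from that point to each station vs reported:
  Site 1: calculated 94.2 vs reported 94.2 → residual 0.0 km
  Site 2: calculated 35.9 vs reported 35.9 → residual 0.0 km
  Site 3: calculated 116.9 vs reported 130.4 → residual 13.5 km
  Site 4: calculated 109.2 vs reported 109.2 → residual 0.0 km
Site 1, Site 2, Site 4 are mutually consistent (residuals ≈ 0); Site 3 is off by 13.5 km.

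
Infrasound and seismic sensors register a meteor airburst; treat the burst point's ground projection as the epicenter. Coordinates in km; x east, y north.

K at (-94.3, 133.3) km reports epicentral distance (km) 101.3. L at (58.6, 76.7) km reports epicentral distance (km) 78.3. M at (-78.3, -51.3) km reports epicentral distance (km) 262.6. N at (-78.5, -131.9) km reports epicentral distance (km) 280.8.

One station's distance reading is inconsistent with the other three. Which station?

Solve using three stations at a time. Using K, L, N (subtract circle equations pairwise → linear system) gives (x, y) ≈ (7.0, 135.6).
Distances from that point to each station vs reported:
  K: calculated 101.3 vs reported 101.3 → residual 0.0 km
  L: calculated 78.3 vs reported 78.3 → residual 0.0 km
  M: calculated 205.4 vs reported 262.6 → residual 57.2 km
  N: calculated 280.8 vs reported 280.8 → residual 0.0 km
K, L, N are mutually consistent (residuals ≈ 0); M is off by 57.2 km.

M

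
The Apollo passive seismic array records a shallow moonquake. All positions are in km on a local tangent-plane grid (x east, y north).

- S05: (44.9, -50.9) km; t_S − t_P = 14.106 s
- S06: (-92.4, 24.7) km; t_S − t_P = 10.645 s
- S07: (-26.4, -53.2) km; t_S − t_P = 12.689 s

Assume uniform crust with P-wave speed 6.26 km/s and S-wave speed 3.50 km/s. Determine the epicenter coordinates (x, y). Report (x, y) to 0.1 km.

-10.7 km east, 46.3 km north

Distance from S−P lag: d = Δt · v_P v_S / (v_P − v_S) = Δt · (6.26·3.50)/(6.26−3.50) ≈ 7.9384·Δt.
So d_S05 = 111.98, d_S06 = 84.50, d_S07 = 100.73 km.
Circle about each station: (x − 44.9)² + (y + 50.9)² = 111.98²; (x + 92.4)² + (y − 24.7)² = 84.50²; (x + 26.4)² + (y + 53.2)² = 100.73².
Subtracting the S05 equation from the S06 and S07 equations removes the quadratic terms:
-274.6 x + 151.2 y = 9940.30
-142.6 x − 4.6 y = 1313.37
Solving the 2×2 system: x ≈ -10.7, y ≈ 46.3 km.
Check against S05 (with the unrounded x, y): √((x − 44.9)²+(y + 50.9)²) = 111.98 ≈ 111.98 km. ✓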